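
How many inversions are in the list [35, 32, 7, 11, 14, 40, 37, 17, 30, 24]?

Element-by-element contributions:
35 → 32, 7, 11, 14, 17, 30, 24 → 7
32 → 7, 11, 14, 17, 30, 24 → 6
7 → none → 0
11 → none → 0
14 → none → 0
40 → 37, 17, 30, 24 → 4
37 → 17, 30, 24 → 3
17 → none → 0
30 → 24 → 1
24 → none → 0
Sum: 7 + 6 + 0 + 0 + 0 + 4 + 3 + 0 + 1 + 0 = 21

21 inversions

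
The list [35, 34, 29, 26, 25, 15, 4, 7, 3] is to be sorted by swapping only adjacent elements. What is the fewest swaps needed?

The minimum number of adjacent swaps to sort an array equals its inversion count, since every such swap removes exactly one inversion.
Count inversions — for each element, later elements that are smaller:
35: 34, 29, 26, 25, 15, 4, 7, 3 → 8
34: 29, 26, 25, 15, 4, 7, 3 → 7
29: 26, 25, 15, 4, 7, 3 → 6
26: 25, 15, 4, 7, 3 → 5
25: 15, 4, 7, 3 → 4
15: 4, 7, 3 → 3
4: 3 → 1
7: 3 → 1
3: none → 0
Total inversions: 8 + 7 + 6 + 5 + 4 + 3 + 1 + 1 + 0 = 35

35 swaps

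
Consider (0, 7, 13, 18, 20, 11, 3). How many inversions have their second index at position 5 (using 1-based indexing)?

0

The element at index 5 is 20.
Elements before it: 0, 7, 13, 18
None of them are larger than 20.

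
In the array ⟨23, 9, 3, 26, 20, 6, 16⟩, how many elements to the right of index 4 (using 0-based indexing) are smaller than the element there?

2

The element at index 4 is 20.
Elements after it: 6, 16
Those smaller than 20: 6, 16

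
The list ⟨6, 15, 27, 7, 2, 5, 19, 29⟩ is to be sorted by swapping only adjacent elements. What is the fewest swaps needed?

11 adjacent swaps

Each adjacent swap fixes exactly one inversion, so the minimum swap count equals the number of inversions.
Count inversions — for each element, later elements that are smaller:
6: 2, 5 → 2
15: 7, 2, 5 → 3
27: 7, 2, 5, 19 → 4
7: 2, 5 → 2
2: none → 0
5: none → 0
19: none → 0
29: none → 0
Total inversions: 2 + 3 + 4 + 2 + 0 + 0 + 0 + 0 = 11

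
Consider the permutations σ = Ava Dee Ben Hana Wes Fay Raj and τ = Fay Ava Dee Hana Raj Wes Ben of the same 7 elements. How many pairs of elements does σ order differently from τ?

Assign each item its position (1..7) in the first ordering, then rewrite the second ordering as that position sequence:
positions: Ava→1, Dee→2, Ben→3, Hana→4, Wes→5, Fay→6, Raj→7
second ordering as positions: [6, 1, 2, 4, 7, 5, 3]
Discordant pairs = inversions in this position sequence.
6: 1, 2, 4, 5, 3 → 5
1: 0
2: 0
4: 3 → 1
7: 5, 3 → 2
5: 3 → 1
3: 0
Total: 5 + 0 + 0 + 1 + 2 + 1 + 0 = 9

9 discordant pairs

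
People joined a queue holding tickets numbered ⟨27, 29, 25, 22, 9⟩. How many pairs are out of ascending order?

9 inversions

Out-of-order index pairs (0-indexed):
(0,2): 27 > 25
(0,3): 27 > 22
(0,4): 27 > 9
(1,2): 29 > 25
(1,3): 29 > 22
(1,4): 29 > 9
(2,3): 25 > 22
(2,4): 25 > 9
(3,4): 22 > 9
That's 9 pairs.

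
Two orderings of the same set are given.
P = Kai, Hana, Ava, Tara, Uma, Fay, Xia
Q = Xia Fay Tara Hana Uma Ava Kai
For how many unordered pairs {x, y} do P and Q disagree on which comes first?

Disagreeing pairs: 18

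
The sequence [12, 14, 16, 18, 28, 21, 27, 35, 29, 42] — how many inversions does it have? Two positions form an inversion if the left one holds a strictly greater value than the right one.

3 out-of-order pairs

For each element, count later entries that are smaller:
12 → none → 0
14 → none → 0
16 → none → 0
18 → none → 0
28 → 21, 27 → 2
21 → none → 0
27 → none → 0
35 → 29 → 1
29 → none → 0
42 → none → 0
Sum: 0 + 0 + 0 + 0 + 2 + 0 + 0 + 1 + 0 + 0 = 3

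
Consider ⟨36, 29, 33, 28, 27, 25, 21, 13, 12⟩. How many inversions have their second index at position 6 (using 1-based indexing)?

5 such elements

The element at index 6 is 25.
Elements before it: 36, 29, 33, 28, 27
Those larger than 25: 36, 29, 33, 28, 27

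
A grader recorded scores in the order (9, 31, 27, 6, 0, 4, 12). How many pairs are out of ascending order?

Sweep left to right; for each value list the smaller values that follow it:
9 → 6, 0, 4 → 3
31 → 27, 6, 0, 4, 12 → 5
27 → 6, 0, 4, 12 → 4
6 → 0, 4 → 2
0 → none → 0
4 → none → 0
12 → none → 0
Sum: 3 + 5 + 4 + 2 + 0 + 0 + 0 = 14

14 out-of-order pairs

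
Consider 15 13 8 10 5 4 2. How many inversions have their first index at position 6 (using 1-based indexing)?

The element at index 6 is 4.
Elements after it: 2
Those smaller than 4: 2

1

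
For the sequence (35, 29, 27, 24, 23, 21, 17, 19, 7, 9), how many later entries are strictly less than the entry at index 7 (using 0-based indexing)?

2

The element at index 7 is 19.
Elements after it: 7, 9
Those smaller than 19: 7, 9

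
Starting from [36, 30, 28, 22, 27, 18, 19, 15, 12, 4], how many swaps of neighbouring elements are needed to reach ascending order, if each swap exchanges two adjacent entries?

43

Each adjacent swap fixes exactly one inversion, so the minimum swap count equals the number of inversions.
Count inversions — for each element, later elements that are smaller:
36: 30, 28, 22, 27, 18, 19, 15, 12, 4 → 9
30: 28, 22, 27, 18, 19, 15, 12, 4 → 8
28: 22, 27, 18, 19, 15, 12, 4 → 7
22: 18, 19, 15, 12, 4 → 5
27: 18, 19, 15, 12, 4 → 5
18: 15, 12, 4 → 3
19: 15, 12, 4 → 3
15: 12, 4 → 2
12: 4 → 1
4: none → 0
Total inversions: 9 + 8 + 7 + 5 + 5 + 3 + 3 + 2 + 1 + 0 = 43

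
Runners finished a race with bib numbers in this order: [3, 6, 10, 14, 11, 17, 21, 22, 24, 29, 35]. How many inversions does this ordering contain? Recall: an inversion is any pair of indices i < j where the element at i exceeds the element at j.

Element-by-element contributions:
3 → none → 0
6 → none → 0
10 → none → 0
14 → 11 → 1
11 → none → 0
17 → none → 0
21 → none → 0
22 → none → 0
24 → none → 0
29 → none → 0
35 → none → 0
Sum: 0 + 0 + 0 + 1 + 0 + 0 + 0 + 0 + 0 + 0 + 0 = 1

Inversions: 1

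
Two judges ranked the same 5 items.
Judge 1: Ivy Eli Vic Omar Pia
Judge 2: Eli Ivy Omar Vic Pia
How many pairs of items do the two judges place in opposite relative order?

Assign each item its position (1..5) in the first ordering, then rewrite the second ordering as that position sequence:
positions: Ivy→1, Eli→2, Vic→3, Omar→4, Pia→5
second ordering as positions: [2, 1, 4, 3, 5]
Discordant pairs = inversions in this position sequence.
2: 1 → 1
1: 0
4: 3 → 1
3: 0
5: 0
Total: 1 + 0 + 1 + 0 + 0 = 2

2 discordant pairs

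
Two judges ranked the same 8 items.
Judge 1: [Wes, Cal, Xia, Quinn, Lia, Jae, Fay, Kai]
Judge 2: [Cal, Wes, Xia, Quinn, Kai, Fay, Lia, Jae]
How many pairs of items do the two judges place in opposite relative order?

Assign each item its position (1..8) in the first ordering, then rewrite the second ordering as that position sequence:
positions: Wes→1, Cal→2, Xia→3, Quinn→4, Lia→5, Jae→6, Fay→7, Kai→8
second ordering as positions: [2, 1, 3, 4, 8, 7, 5, 6]
Discordant pairs = inversions in this position sequence.
2: 1 → 1
1: 0
3: 0
4: 0
8: 7, 5, 6 → 3
7: 5, 6 → 2
5: 0
6: 0
Total: 1 + 0 + 0 + 0 + 3 + 2 + 0 + 0 = 6

6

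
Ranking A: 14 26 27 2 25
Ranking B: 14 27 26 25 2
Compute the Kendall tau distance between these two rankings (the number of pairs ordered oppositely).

Discordant pairs: 2

Assign each item its position (1..5) in the first ordering, then rewrite the second ordering as that position sequence:
positions: 14→1, 26→2, 27→3, 2→4, 25→5
second ordering as positions: [1, 3, 2, 5, 4]
Discordant pairs = inversions in this position sequence.
1: 0
3: 2 → 1
2: 0
5: 4 → 1
4: 0
Total: 0 + 1 + 0 + 1 + 0 = 2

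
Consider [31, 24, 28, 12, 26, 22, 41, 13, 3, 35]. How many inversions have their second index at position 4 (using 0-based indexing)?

The element at index 4 is 26.
Elements before it: 31, 24, 28, 12
Those larger than 26: 31, 28

2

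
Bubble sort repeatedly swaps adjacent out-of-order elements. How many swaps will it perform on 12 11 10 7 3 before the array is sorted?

Minimum adjacent swaps = number of inversions (each swap of adjacent out-of-order elements removes one inversion and no swap can remove more).
Count inversions — for each element, later elements that are smaller:
12: 11, 10, 7, 3 → 4
11: 10, 7, 3 → 3
10: 7, 3 → 2
7: 3 → 1
3: none → 0
Total inversions: 4 + 3 + 2 + 1 + 0 = 10

Swaps: 10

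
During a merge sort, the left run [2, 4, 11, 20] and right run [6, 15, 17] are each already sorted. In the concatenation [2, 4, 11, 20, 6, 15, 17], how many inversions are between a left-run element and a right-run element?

4

For each element r of the right run, count left-run elements greater than r:
r = 6: 11, 20 → 2
r = 15: 20 → 1
r = 17: 20 → 1
Cross-inversions: 2 + 1 + 1 = 4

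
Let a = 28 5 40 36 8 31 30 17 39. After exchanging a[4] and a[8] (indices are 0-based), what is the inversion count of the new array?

Positions 4 and 8 hold 8 and 39; after swapping, the array is [28, 5, 40, 36, 39, 31, 30, 17, 8].
Count, for each position, how many later elements it exceeds:
28: 3
5: 0
40: 6
36: 4
39: 4
31: 3
30: 2
17: 1
8: 0
Sum: 3 + 0 + 6 + 4 + 4 + 3 + 2 + 1 + 0 = 23

23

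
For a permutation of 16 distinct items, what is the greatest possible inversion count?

The maximum occurs when the array is in strictly decreasing order: every one of the C(16, 2) pairs is inverted.
C(16, 2) = 16·15/2 = 120

There are 120 inversions.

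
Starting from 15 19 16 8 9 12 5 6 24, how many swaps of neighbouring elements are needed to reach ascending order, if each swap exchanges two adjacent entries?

Each adjacent swap fixes exactly one inversion, so the minimum swap count equals the number of inversions.
Count inversions — for each element, later elements that are smaller:
15: 8, 9, 12, 5, 6 → 5
19: 16, 8, 9, 12, 5, 6 → 6
16: 8, 9, 12, 5, 6 → 5
8: 5, 6 → 2
9: 5, 6 → 2
12: 5, 6 → 2
5: none → 0
6: none → 0
24: none → 0
Total inversions: 5 + 6 + 5 + 2 + 2 + 2 + 0 + 0 + 0 = 22

22 swaps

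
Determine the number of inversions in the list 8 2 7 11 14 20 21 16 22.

For each element, count later entries that are smaller:
8 → 2, 7 → 2
2 → none → 0
7 → none → 0
11 → none → 0
14 → none → 0
20 → 16 → 1
21 → 16 → 1
16 → none → 0
22 → none → 0
Sum: 2 + 0 + 0 + 0 + 0 + 1 + 1 + 0 + 0 = 4

4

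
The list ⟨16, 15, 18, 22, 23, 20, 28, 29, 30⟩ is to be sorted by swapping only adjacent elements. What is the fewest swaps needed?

The minimum number of adjacent swaps to sort an array equals its inversion count, since every such swap removes exactly one inversion.
Count inversions — for each element, later elements that are smaller:
16: 15 → 1
15: none → 0
18: none → 0
22: 20 → 1
23: 20 → 1
20: none → 0
28: none → 0
29: none → 0
30: none → 0
Total inversions: 1 + 0 + 0 + 1 + 1 + 0 + 0 + 0 + 0 = 3

3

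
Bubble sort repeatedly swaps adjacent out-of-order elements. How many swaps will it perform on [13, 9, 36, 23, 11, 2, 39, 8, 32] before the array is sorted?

There are 18 adjacent swaps.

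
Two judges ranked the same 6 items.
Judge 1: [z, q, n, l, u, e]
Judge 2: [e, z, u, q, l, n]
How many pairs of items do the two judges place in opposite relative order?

There are 9 discordant pairs.

Assign each item its position (1..6) in the first ordering, then rewrite the second ordering as that position sequence:
positions: z→1, q→2, n→3, l→4, u→5, e→6
second ordering as positions: [6, 1, 5, 2, 4, 3]
Discordant pairs = inversions in this position sequence.
6: 1, 5, 2, 4, 3 → 5
1: 0
5: 2, 4, 3 → 3
2: 0
4: 3 → 1
3: 0
Total: 5 + 0 + 3 + 0 + 1 + 0 = 9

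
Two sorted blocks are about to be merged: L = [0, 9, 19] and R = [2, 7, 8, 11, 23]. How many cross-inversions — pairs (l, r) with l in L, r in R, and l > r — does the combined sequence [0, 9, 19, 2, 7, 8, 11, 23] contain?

There are 7 cross-inversions.

Take each right-half value and tally the left-half values above it:
r = 2: 9, 19 → 2
r = 7: 9, 19 → 2
r = 8: 9, 19 → 2
r = 11: 19 → 1
r = 23: none → 0
Cross-inversions: 2 + 2 + 2 + 1 + 0 = 7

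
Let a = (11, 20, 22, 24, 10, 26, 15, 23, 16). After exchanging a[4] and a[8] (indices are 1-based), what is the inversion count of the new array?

There are 14 inversions.

Positions 4 and 8 hold 24 and 23; after swapping, the array is [11, 20, 22, 23, 10, 26, 15, 24, 16].
For each element, count later entries that are smaller:
11 → 10 → 1
20 → 10, 15, 16 → 3
22 → 10, 15, 16 → 3
23 → 10, 15, 16 → 3
10 → none → 0
26 → 15, 24, 16 → 3
15 → none → 0
24 → 16 → 1
16 → none → 0
Sum: 1 + 3 + 3 + 3 + 0 + 3 + 0 + 1 + 0 = 14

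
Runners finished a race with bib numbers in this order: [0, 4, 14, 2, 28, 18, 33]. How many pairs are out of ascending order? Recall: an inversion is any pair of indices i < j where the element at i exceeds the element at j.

Inversions: 3

Sweep left to right; for each value list the smaller values that follow it:
0 → none → 0
4 → 2 → 1
14 → 2 → 1
2 → none → 0
28 → 18 → 1
18 → none → 0
33 → none → 0
Sum: 0 + 1 + 1 + 0 + 1 + 0 + 0 = 3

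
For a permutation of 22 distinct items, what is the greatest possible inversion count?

The maximum occurs when the array is in strictly decreasing order: every one of the C(22, 2) pairs is inverted.
C(22, 2) = 22·21/2 = 231

231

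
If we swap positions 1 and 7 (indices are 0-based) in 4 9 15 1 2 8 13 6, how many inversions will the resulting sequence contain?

10 inversions

Positions 1 and 7 hold 9 and 6; after swapping, the array is [4, 6, 15, 1, 2, 8, 13, 9].
Sweep left to right; for each value list the smaller values that follow it:
4 → 1, 2 → 2
6 → 1, 2 → 2
15 → 1, 2, 8, 13, 9 → 5
1 → none → 0
2 → none → 0
8 → none → 0
13 → 9 → 1
9 → none → 0
Sum: 2 + 2 + 5 + 0 + 0 + 0 + 1 + 0 = 10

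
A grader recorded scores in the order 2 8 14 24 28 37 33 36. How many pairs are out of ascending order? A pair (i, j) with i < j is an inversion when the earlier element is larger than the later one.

There are 2 out-of-order pairs.

Element-by-element contributions:
2 → none → 0
8 → none → 0
14 → none → 0
24 → none → 0
28 → none → 0
37 → 33, 36 → 2
33 → none → 0
36 → none → 0
Sum: 0 + 0 + 0 + 0 + 0 + 2 + 0 + 0 = 2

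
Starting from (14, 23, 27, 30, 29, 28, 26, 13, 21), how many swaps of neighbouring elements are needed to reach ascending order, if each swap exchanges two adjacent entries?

Minimum adjacent swaps = number of inversions (each swap of adjacent out-of-order elements removes one inversion and no swap can remove more).
Count inversions — for each element, later elements that are smaller:
14: 13 → 1
23: 13, 21 → 2
27: 26, 13, 21 → 3
30: 29, 28, 26, 13, 21 → 5
29: 28, 26, 13, 21 → 4
28: 26, 13, 21 → 3
26: 13, 21 → 2
13: none → 0
21: none → 0
Total inversions: 1 + 2 + 3 + 5 + 4 + 3 + 2 + 0 + 0 = 20

Adjacent swaps: 20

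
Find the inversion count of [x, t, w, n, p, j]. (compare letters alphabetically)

Out-of-order pairs: 13

Sweep left to right; for each value list the smaller values that follow it:
x → t, w, n, p, j → 5
t → n, p, j → 3
w → n, p, j → 3
n → j → 1
p → j → 1
j → none → 0
Sum: 5 + 3 + 3 + 1 + 1 + 0 = 13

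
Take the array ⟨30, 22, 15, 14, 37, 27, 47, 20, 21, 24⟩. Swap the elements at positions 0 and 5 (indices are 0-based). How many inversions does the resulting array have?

21

Positions 0 and 5 hold 30 and 27; after swapping, the array is [27, 22, 15, 14, 37, 30, 47, 20, 21, 24].
Count, for each position, how many later elements it exceeds:
27: 6
22: 4
15: 1
14: 0
37: 4
30: 3
47: 3
20: 0
21: 0
24: 0
Sum: 6 + 4 + 1 + 0 + 4 + 3 + 3 + 0 + 0 + 0 = 21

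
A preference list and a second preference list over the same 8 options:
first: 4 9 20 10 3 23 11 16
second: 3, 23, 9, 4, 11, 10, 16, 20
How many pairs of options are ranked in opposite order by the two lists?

13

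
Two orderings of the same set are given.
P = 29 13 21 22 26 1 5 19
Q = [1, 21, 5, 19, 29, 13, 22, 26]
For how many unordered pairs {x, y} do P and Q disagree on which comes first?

Assign each item its position (1..8) in the first ordering, then rewrite the second ordering as that position sequence:
positions: 29→1, 13→2, 21→3, 22→4, 26→5, 1→6, 5→7, 19→8
second ordering as positions: [6, 3, 7, 8, 1, 2, 4, 5]
Discordant pairs = inversions in this position sequence.
6: 3, 1, 2, 4, 5 → 5
3: 1, 2 → 2
7: 1, 2, 4, 5 → 4
8: 1, 2, 4, 5 → 4
1: 0
2: 0
4: 0
5: 0
Total: 5 + 2 + 4 + 4 + 0 + 0 + 0 + 0 = 15

15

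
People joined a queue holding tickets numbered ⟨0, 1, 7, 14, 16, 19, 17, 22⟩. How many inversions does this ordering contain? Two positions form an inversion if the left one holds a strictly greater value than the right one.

Count, for each position, how many later elements it exceeds:
0: 0
1: 0
7: 0
14: 0
16: 0
19: 1
17: 0
22: 0
Sum: 0 + 0 + 0 + 0 + 0 + 1 + 0 + 0 = 1

1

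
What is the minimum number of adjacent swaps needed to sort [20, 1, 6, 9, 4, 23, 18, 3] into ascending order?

Swaps: 14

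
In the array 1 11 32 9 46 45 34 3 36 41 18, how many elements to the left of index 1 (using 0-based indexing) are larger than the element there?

The element at index 1 is 11.
Elements before it: 1
None of them are larger than 11.

0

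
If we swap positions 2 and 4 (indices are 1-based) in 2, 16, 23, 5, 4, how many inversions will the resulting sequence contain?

Positions 2 and 4 hold 16 and 5; after swapping, the array is [2, 5, 23, 16, 4].
Count, for each position, how many later elements it exceeds:
2 → none → 0
5 → 4 → 1
23 → 16, 4 → 2
16 → 4 → 1
4 → none → 0
Sum: 0 + 1 + 2 + 1 + 0 = 4

4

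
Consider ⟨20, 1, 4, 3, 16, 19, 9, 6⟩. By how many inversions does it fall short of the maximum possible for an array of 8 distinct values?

15

Maximum inversions for 8 distinct elements is C(8, 2) = 8·7/2 = 28.
Current inversions — for each element, count later smaller elements:
20: 7
1: 0
4: 1
3: 0
16: 2
19: 2
9: 1
6: 0
Current total: 7 + 0 + 1 + 0 + 2 + 2 + 1 + 0 = 13
Shortfall: 28 − 13 = 15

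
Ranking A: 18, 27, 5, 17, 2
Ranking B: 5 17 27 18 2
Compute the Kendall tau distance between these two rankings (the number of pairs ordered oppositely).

5 discordant pairs

Assign each item its position (1..5) in the first ordering, then rewrite the second ordering as that position sequence:
positions: 18→1, 27→2, 5→3, 17→4, 2→5
second ordering as positions: [3, 4, 2, 1, 5]
Discordant pairs = inversions in this position sequence.
3: 2, 1 → 2
4: 2, 1 → 2
2: 1 → 1
1: 0
5: 0
Total: 2 + 2 + 1 + 0 + 0 = 5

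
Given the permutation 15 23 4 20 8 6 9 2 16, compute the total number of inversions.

22 inversions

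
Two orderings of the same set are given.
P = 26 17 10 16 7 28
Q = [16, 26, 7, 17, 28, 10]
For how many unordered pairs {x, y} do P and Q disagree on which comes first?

Assign each item its position (1..6) in the first ordering, then rewrite the second ordering as that position sequence:
positions: 26→1, 17→2, 10→3, 16→4, 7→5, 28→6
second ordering as positions: [4, 1, 5, 2, 6, 3]
Discordant pairs = inversions in this position sequence.
4: 1, 2, 3 → 3
1: 0
5: 2, 3 → 2
2: 0
6: 3 → 1
3: 0
Total: 3 + 0 + 2 + 0 + 1 + 0 = 6

6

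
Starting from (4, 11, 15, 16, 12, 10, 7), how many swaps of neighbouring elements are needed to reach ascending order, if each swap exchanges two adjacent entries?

Swaps: 11

Each adjacent swap fixes exactly one inversion, so the minimum swap count equals the number of inversions.
Count inversions — for each element, later elements that are smaller:
4: none → 0
11: 10, 7 → 2
15: 12, 10, 7 → 3
16: 12, 10, 7 → 3
12: 10, 7 → 2
10: 7 → 1
7: none → 0
Total inversions: 0 + 2 + 3 + 3 + 2 + 1 + 0 = 11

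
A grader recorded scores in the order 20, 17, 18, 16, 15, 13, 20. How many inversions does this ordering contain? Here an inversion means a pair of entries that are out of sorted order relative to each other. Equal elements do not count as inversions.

There are 14 out-of-order pairs.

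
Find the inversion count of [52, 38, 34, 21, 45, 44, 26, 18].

There are 21 out-of-order pairs.

For each element, count later entries that are smaller:
52: 7
38: 4
34: 3
21: 1
45: 3
44: 2
26: 1
18: 0
Sum: 7 + 4 + 3 + 1 + 3 + 2 + 1 + 0 = 21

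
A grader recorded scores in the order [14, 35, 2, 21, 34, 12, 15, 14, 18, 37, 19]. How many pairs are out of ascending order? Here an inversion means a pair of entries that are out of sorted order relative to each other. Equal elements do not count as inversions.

Element-by-element contributions:
14 → 2, 12 → 2
35 → 2, 21, 34, 12, 15, 14, 18, 19 → 8
2 → none → 0
21 → 12, 15, 14, 18, 19 → 5
34 → 12, 15, 14, 18, 19 → 5
12 → none → 0
15 → 14 → 1
14 → none → 0
18 → none → 0
37 → 19 → 1
19 → none → 0
Sum: 2 + 8 + 0 + 5 + 5 + 0 + 1 + 0 + 0 + 1 + 0 = 22

There are 22 out-of-order pairs.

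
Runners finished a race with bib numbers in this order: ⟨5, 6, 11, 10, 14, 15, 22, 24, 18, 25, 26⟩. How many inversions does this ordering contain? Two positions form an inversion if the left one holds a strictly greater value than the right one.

3 out-of-order pairs

Count, for each position, how many later elements it exceeds:
5 → none → 0
6 → none → 0
11 → 10 → 1
10 → none → 0
14 → none → 0
15 → none → 0
22 → 18 → 1
24 → 18 → 1
18 → none → 0
25 → none → 0
26 → none → 0
Sum: 0 + 0 + 1 + 0 + 0 + 0 + 1 + 1 + 0 + 0 + 0 = 3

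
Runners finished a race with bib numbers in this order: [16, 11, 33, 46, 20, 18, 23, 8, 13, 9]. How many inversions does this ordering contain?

29 out-of-order pairs

Sweep left to right; for each value list the smaller values that follow it:
16 → 11, 8, 13, 9 → 4
11 → 8, 9 → 2
33 → 20, 18, 23, 8, 13, 9 → 6
46 → 20, 18, 23, 8, 13, 9 → 6
20 → 18, 8, 13, 9 → 4
18 → 8, 13, 9 → 3
23 → 8, 13, 9 → 3
8 → none → 0
13 → 9 → 1
9 → none → 0
Sum: 4 + 2 + 6 + 6 + 4 + 3 + 3 + 0 + 1 + 0 = 29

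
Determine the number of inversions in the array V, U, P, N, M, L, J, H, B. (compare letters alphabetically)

Count, for each position, how many later elements it exceeds:
V: 8
U: 7
P: 6
N: 5
M: 4
L: 3
J: 2
H: 1
B: 0
Sum: 8 + 7 + 6 + 5 + 4 + 3 + 2 + 1 + 0 = 36

36 inversions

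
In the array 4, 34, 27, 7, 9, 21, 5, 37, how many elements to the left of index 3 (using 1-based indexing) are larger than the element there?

1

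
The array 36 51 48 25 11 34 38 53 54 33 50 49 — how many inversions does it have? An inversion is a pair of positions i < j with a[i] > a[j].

27

Element-by-element contributions:
36 → 25, 11, 34, 33 → 4
51 → 48, 25, 11, 34, 38, 33, 50, 49 → 8
48 → 25, 11, 34, 38, 33 → 5
25 → 11 → 1
11 → none → 0
34 → 33 → 1
38 → 33 → 1
53 → 33, 50, 49 → 3
54 → 33, 50, 49 → 3
33 → none → 0
50 → 49 → 1
49 → none → 0
Sum: 4 + 8 + 5 + 1 + 0 + 1 + 1 + 3 + 3 + 0 + 1 + 0 = 27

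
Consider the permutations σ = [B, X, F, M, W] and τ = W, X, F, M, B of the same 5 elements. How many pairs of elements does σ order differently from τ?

7 discordant pairs

Assign each item its position (1..5) in the first ordering, then rewrite the second ordering as that position sequence:
positions: B→1, X→2, F→3, M→4, W→5
second ordering as positions: [5, 2, 3, 4, 1]
Discordant pairs = inversions in this position sequence.
5: 2, 3, 4, 1 → 4
2: 1 → 1
3: 1 → 1
4: 1 → 1
1: 0
Total: 4 + 1 + 1 + 1 + 0 = 7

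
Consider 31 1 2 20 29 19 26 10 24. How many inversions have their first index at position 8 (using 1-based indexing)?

The element at index 8 is 10.
Elements after it: 24
None of them are smaller than 10.

0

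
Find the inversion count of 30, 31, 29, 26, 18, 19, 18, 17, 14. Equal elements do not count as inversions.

Element-by-element contributions:
30 → 29, 26, 18, 19, 18, 17, 14 → 7
31 → 29, 26, 18, 19, 18, 17, 14 → 7
29 → 26, 18, 19, 18, 17, 14 → 6
26 → 18, 19, 18, 17, 14 → 5
18 → 17, 14 → 2
19 → 18, 17, 14 → 3
18 → 17, 14 → 2
17 → 14 → 1
14 → none → 0
Sum: 7 + 7 + 6 + 5 + 2 + 3 + 2 + 1 + 0 = 33

33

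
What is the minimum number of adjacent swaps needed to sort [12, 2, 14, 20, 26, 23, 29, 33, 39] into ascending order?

2 adjacent swaps

Minimum adjacent swaps = number of inversions (each swap of adjacent out-of-order elements removes one inversion and no swap can remove more).
Count inversions — for each element, later elements that are smaller:
12: 2 → 1
2: none → 0
14: none → 0
20: none → 0
26: 23 → 1
23: none → 0
29: none → 0
33: none → 0
39: none → 0
Total inversions: 1 + 0 + 0 + 0 + 1 + 0 + 0 + 0 + 0 = 2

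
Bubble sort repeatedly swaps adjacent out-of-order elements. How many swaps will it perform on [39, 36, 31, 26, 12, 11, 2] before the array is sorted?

21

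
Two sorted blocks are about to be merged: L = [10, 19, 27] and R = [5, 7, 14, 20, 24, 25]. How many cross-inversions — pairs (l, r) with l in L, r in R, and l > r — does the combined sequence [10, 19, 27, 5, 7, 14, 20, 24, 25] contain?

11

For each element r of the right run, count left-run elements greater than r:
r = 5: 10, 19, 27 → 3
r = 7: 10, 19, 27 → 3
r = 14: 19, 27 → 2
r = 20: 27 → 1
r = 24: 27 → 1
r = 25: 27 → 1
Cross-inversions: 3 + 3 + 2 + 1 + 1 + 1 = 11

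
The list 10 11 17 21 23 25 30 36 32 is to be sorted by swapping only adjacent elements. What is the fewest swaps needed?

The minimum number of adjacent swaps to sort an array equals its inversion count, since every such swap removes exactly one inversion.
Count inversions — for each element, later elements that are smaller:
10: none → 0
11: none → 0
17: none → 0
21: none → 0
23: none → 0
25: none → 0
30: none → 0
36: 32 → 1
32: none → 0
Total inversions: 0 + 0 + 0 + 0 + 0 + 0 + 0 + 1 + 0 = 1

1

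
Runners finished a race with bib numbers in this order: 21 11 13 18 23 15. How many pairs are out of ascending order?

Count, for each position, how many later elements it exceeds:
21 → 11, 13, 18, 15 → 4
11 → none → 0
13 → none → 0
18 → 15 → 1
23 → 15 → 1
15 → none → 0
Sum: 4 + 0 + 0 + 1 + 1 + 0 = 6

There are 6 inversions.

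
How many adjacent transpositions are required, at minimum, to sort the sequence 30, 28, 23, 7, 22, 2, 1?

20 swaps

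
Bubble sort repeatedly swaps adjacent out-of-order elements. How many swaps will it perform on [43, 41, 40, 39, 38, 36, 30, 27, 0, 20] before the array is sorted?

There are 44 swaps.

Each adjacent swap fixes exactly one inversion, so the minimum swap count equals the number of inversions.
Count inversions — for each element, later elements that are smaller:
43: 41, 40, 39, 38, 36, 30, 27, 0, 20 → 9
41: 40, 39, 38, 36, 30, 27, 0, 20 → 8
40: 39, 38, 36, 30, 27, 0, 20 → 7
39: 38, 36, 30, 27, 0, 20 → 6
38: 36, 30, 27, 0, 20 → 5
36: 30, 27, 0, 20 → 4
30: 27, 0, 20 → 3
27: 0, 20 → 2
0: none → 0
20: none → 0
Total inversions: 9 + 8 + 7 + 6 + 5 + 4 + 3 + 2 + 0 + 0 = 44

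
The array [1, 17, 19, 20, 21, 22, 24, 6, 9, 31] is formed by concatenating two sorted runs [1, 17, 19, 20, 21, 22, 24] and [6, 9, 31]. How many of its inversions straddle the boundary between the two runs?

For each element r of the right run, count left-run elements greater than r:
r = 6: 17, 19, 20, 21, 22, 24 → 6
r = 9: 17, 19, 20, 21, 22, 24 → 6
r = 31: none → 0
Cross-inversions: 6 + 6 + 0 = 12

12 split inversions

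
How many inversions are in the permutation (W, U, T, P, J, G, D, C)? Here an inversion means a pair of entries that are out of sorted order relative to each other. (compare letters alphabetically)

28

Element-by-element contributions:
W → U, T, P, J, G, D, C → 7
U → T, P, J, G, D, C → 6
T → P, J, G, D, C → 5
P → J, G, D, C → 4
J → G, D, C → 3
G → D, C → 2
D → C → 1
C → none → 0
Sum: 7 + 6 + 5 + 4 + 3 + 2 + 1 + 0 = 28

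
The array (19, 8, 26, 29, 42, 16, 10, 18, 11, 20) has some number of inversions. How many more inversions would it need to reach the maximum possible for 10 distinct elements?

22 inversions short

Maximum inversions for 10 distinct elements is C(10, 2) = 10·9/2 = 45.
Current inversions — for each element, count later smaller elements:
19: 5
8: 0
26: 5
29: 5
42: 5
16: 2
10: 0
18: 1
11: 0
20: 0
Current total: 5 + 0 + 5 + 5 + 5 + 2 + 0 + 1 + 0 + 0 = 23
Shortfall: 45 − 23 = 22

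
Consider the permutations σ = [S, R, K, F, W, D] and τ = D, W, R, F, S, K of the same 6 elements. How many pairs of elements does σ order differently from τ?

12

Assign each item its position (1..6) in the first ordering, then rewrite the second ordering as that position sequence:
positions: S→1, R→2, K→3, F→4, W→5, D→6
second ordering as positions: [6, 5, 2, 4, 1, 3]
Discordant pairs = inversions in this position sequence.
6: 5, 2, 4, 1, 3 → 5
5: 2, 4, 1, 3 → 4
2: 1 → 1
4: 1, 3 → 2
1: 0
3: 0
Total: 5 + 4 + 1 + 2 + 0 + 0 = 12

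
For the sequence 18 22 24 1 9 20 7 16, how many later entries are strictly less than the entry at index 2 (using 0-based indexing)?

5

The element at index 2 is 24.
Elements after it: 1, 9, 20, 7, 16
Those smaller than 24: 1, 9, 20, 7, 16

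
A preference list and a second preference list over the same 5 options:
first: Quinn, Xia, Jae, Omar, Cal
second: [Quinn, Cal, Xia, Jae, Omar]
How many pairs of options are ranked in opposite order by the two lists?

3 pairs

Assign each item its position (1..5) in the first ordering, then rewrite the second ordering as that position sequence:
positions: Quinn→1, Xia→2, Jae→3, Omar→4, Cal→5
second ordering as positions: [1, 5, 2, 3, 4]
Discordant pairs = inversions in this position sequence.
1: 0
5: 2, 3, 4 → 3
2: 0
3: 0
4: 0
Total: 0 + 3 + 0 + 0 + 0 = 3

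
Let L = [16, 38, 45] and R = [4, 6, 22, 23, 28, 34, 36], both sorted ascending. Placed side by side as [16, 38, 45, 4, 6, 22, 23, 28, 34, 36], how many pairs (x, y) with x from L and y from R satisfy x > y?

For each element r of the right run, count left-run elements greater than r:
r = 4: 16, 38, 45 → 3
r = 6: 16, 38, 45 → 3
r = 22: 38, 45 → 2
r = 23: 38, 45 → 2
r = 28: 38, 45 → 2
r = 34: 38, 45 → 2
r = 36: 38, 45 → 2
Cross-inversions: 3 + 3 + 2 + 2 + 2 + 2 + 2 = 16

16 cross-inversions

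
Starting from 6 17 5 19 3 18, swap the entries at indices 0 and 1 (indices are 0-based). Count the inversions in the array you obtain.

8

Positions 0 and 1 hold 6 and 17; after swapping, the array is [17, 6, 5, 19, 3, 18].
For each element, count later entries that are smaller:
17 → 6, 5, 3 → 3
6 → 5, 3 → 2
5 → 3 → 1
19 → 3, 18 → 2
3 → none → 0
18 → none → 0
Sum: 3 + 2 + 1 + 2 + 0 + 0 = 8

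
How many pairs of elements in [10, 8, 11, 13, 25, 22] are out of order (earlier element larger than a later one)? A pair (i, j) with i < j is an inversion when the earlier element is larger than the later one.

2 inversions

For each element, count later entries that are smaller:
10 → 8 → 1
8 → none → 0
11 → none → 0
13 → none → 0
25 → 22 → 1
22 → none → 0
Sum: 1 + 0 + 0 + 0 + 1 + 0 = 2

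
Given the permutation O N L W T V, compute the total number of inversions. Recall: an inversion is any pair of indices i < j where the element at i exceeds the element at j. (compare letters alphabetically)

5 out-of-order pairs

Listing every pair i<j with a[i]>a[j] (using 1-based positions):
(1,2): O > N
(1,3): O > L
(2,3): N > L
(4,5): W > T
(4,6): W > V
That's 5 pairs.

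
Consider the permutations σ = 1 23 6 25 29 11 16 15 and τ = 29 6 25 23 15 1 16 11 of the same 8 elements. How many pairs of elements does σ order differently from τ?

13

Assign each item its position (1..8) in the first ordering, then rewrite the second ordering as that position sequence:
positions: 1→1, 23→2, 6→3, 25→4, 29→5, 11→6, 16→7, 15→8
second ordering as positions: [5, 3, 4, 2, 8, 1, 7, 6]
Discordant pairs = inversions in this position sequence.
5: 3, 4, 2, 1 → 4
3: 2, 1 → 2
4: 2, 1 → 2
2: 1 → 1
8: 1, 7, 6 → 3
1: 0
7: 6 → 1
6: 0
Total: 4 + 2 + 2 + 1 + 3 + 0 + 1 + 0 = 13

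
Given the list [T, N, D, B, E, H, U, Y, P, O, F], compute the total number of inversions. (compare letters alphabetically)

24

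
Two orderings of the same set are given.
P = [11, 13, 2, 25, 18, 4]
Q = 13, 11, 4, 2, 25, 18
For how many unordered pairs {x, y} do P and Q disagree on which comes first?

4 disagreeing pairs

Assign each item its position (1..6) in the first ordering, then rewrite the second ordering as that position sequence:
positions: 11→1, 13→2, 2→3, 25→4, 18→5, 4→6
second ordering as positions: [2, 1, 6, 3, 4, 5]
Discordant pairs = inversions in this position sequence.
2: 1 → 1
1: 0
6: 3, 4, 5 → 3
3: 0
4: 0
5: 0
Total: 1 + 0 + 3 + 0 + 0 + 0 = 4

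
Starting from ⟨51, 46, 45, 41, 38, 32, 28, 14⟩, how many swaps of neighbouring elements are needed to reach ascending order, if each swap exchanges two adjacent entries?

The minimum number of adjacent swaps to sort an array equals its inversion count, since every such swap removes exactly one inversion.
Count inversions — for each element, later elements that are smaller:
51: 46, 45, 41, 38, 32, 28, 14 → 7
46: 45, 41, 38, 32, 28, 14 → 6
45: 41, 38, 32, 28, 14 → 5
41: 38, 32, 28, 14 → 4
38: 32, 28, 14 → 3
32: 28, 14 → 2
28: 14 → 1
14: none → 0
Total inversions: 7 + 6 + 5 + 4 + 3 + 2 + 1 + 0 = 28

28 adjacent swaps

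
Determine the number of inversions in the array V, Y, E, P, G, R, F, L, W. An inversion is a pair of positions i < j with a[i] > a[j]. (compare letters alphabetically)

For each element, count later entries that are smaller:
V: 6
Y: 7
E: 0
P: 3
G: 1
R: 2
F: 0
L: 0
W: 0
Sum: 6 + 7 + 0 + 3 + 1 + 2 + 0 + 0 + 0 = 19

Inversions: 19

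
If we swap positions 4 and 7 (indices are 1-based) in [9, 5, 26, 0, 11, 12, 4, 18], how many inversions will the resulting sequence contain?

Positions 4 and 7 hold 0 and 4; after swapping, the array is [9, 5, 26, 4, 11, 12, 0, 18].
Count, for each position, how many later elements it exceeds:
9 → 5, 4, 0 → 3
5 → 4, 0 → 2
26 → 4, 11, 12, 0, 18 → 5
4 → 0 → 1
11 → 0 → 1
12 → 0 → 1
0 → none → 0
18 → none → 0
Sum: 3 + 2 + 5 + 1 + 1 + 1 + 0 + 0 = 13

13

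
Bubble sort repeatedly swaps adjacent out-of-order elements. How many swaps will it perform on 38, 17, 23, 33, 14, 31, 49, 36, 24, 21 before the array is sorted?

The minimum number of adjacent swaps to sort an array equals its inversion count, since every such swap removes exactly one inversion.
Count inversions — for each element, later elements that are smaller:
38: 17, 23, 33, 14, 31, 36, 24, 21 → 8
17: 14 → 1
23: 14, 21 → 2
33: 14, 31, 24, 21 → 4
14: none → 0
31: 24, 21 → 2
49: 36, 24, 21 → 3
36: 24, 21 → 2
24: 21 → 1
21: none → 0
Total inversions: 8 + 1 + 2 + 4 + 0 + 2 + 3 + 2 + 1 + 0 = 23

23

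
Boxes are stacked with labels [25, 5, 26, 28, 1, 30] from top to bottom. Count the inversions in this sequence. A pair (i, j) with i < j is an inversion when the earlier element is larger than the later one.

There are 5 out-of-order pairs.

Count, for each position, how many later elements it exceeds:
25 → 5, 1 → 2
5 → 1 → 1
26 → 1 → 1
28 → 1 → 1
1 → none → 0
30 → none → 0
Sum: 2 + 1 + 1 + 1 + 0 + 0 = 5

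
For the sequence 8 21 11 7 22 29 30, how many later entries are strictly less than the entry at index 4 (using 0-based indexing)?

The element at index 4 is 22.
Elements after it: 29, 30
None of them are smaller than 22.

0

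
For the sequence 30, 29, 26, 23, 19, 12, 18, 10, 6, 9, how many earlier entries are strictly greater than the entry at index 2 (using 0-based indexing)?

2

The element at index 2 is 26.
Elements before it: 30, 29
Those larger than 26: 30, 29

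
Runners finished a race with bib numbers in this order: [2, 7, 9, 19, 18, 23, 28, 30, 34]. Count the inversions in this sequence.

For each element, count later entries that are smaller:
2 → none → 0
7 → none → 0
9 → none → 0
19 → 18 → 1
18 → none → 0
23 → none → 0
28 → none → 0
30 → none → 0
34 → none → 0
Sum: 0 + 0 + 0 + 1 + 0 + 0 + 0 + 0 + 0 = 1

1 inversion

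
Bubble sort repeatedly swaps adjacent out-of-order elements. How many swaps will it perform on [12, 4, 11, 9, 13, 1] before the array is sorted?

Each adjacent swap fixes exactly one inversion, so the minimum swap count equals the number of inversions.
Count inversions — for each element, later elements that are smaller:
12: 4, 11, 9, 1 → 4
4: 1 → 1
11: 9, 1 → 2
9: 1 → 1
13: 1 → 1
1: none → 0
Total inversions: 4 + 1 + 2 + 1 + 1 + 0 = 9

Adjacent swaps: 9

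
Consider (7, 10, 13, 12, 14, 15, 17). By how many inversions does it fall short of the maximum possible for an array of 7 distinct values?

20

Maximum inversions for 7 distinct elements is C(7, 2) = 7·6/2 = 21.
Current inversions — for each element, count later smaller elements:
7: 0
10: 0
13: 1
12: 0
14: 0
15: 0
17: 0
Current total: 0 + 0 + 1 + 0 + 0 + 0 + 0 = 1
Shortfall: 21 − 1 = 20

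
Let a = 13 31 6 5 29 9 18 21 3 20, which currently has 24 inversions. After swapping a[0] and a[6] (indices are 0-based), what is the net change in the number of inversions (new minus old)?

Positions 0 and 6 hold 13 and 18; after swapping, the array is [18, 31, 6, 5, 29, 9, 13, 21, 3, 20].
Sweep left to right; for each value list the smaller values that follow it:
18 → 6, 5, 9, 13, 3 → 5
31 → 6, 5, 29, 9, 13, 21, 3, 20 → 8
6 → 5, 3 → 2
5 → 3 → 1
29 → 9, 13, 21, 3, 20 → 5
9 → 3 → 1
13 → 3 → 1
21 → 3, 20 → 2
3 → none → 0
20 → none → 0
Sum: 5 + 8 + 2 + 1 + 5 + 1 + 1 + 2 + 0 + 0 = 25
Change: 25 − 24 = +1

+1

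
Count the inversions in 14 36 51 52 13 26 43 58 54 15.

Element-by-element contributions:
14 → 13 → 1
36 → 13, 26, 15 → 3
51 → 13, 26, 43, 15 → 4
52 → 13, 26, 43, 15 → 4
13 → none → 0
26 → 15 → 1
43 → 15 → 1
58 → 54, 15 → 2
54 → 15 → 1
15 → none → 0
Sum: 1 + 3 + 4 + 4 + 0 + 1 + 1 + 2 + 1 + 0 = 17

There are 17 inversions.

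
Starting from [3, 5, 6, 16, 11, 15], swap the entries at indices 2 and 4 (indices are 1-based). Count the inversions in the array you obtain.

5

Positions 2 and 4 hold 5 and 16; after swapping, the array is [3, 16, 6, 5, 11, 15].
For each element, count later entries that are smaller:
3 → none → 0
16 → 6, 5, 11, 15 → 4
6 → 5 → 1
5 → none → 0
11 → none → 0
15 → none → 0
Sum: 0 + 4 + 1 + 0 + 0 + 0 = 5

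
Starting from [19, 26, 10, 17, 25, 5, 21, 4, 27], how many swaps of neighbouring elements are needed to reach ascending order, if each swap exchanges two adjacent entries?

There are 19 swaps.

The minimum number of adjacent swaps to sort an array equals its inversion count, since every such swap removes exactly one inversion.
Count inversions — for each element, later elements that are smaller:
19: 10, 17, 5, 4 → 4
26: 10, 17, 25, 5, 21, 4 → 6
10: 5, 4 → 2
17: 5, 4 → 2
25: 5, 21, 4 → 3
5: 4 → 1
21: 4 → 1
4: none → 0
27: none → 0
Total inversions: 4 + 6 + 2 + 2 + 3 + 1 + 1 + 0 + 0 = 19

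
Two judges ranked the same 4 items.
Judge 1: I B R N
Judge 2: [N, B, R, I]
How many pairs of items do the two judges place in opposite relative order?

Assign each item its position (1..4) in the first ordering, then rewrite the second ordering as that position sequence:
positions: I→1, B→2, R→3, N→4
second ordering as positions: [4, 2, 3, 1]
Discordant pairs = inversions in this position sequence.
4: 2, 3, 1 → 3
2: 1 → 1
3: 1 → 1
1: 0
Total: 3 + 1 + 1 + 0 = 5

5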